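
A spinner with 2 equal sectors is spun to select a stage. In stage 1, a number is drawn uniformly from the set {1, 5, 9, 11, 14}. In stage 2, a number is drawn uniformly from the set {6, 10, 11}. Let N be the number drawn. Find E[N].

E[N | stage 1] = (1+5+9+11+14)/5 = 8.
E[N | stage 2] = (6+10+11)/3 = 9.
By the law of total expectation,
E[N] = (1/2)·(8) + (1/2)·(9) = 17/2.

17/2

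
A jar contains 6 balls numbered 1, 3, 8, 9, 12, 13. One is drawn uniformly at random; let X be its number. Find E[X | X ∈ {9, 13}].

11

P(X ∈ {9, 13}) = 1/3.
Σ over the event: 9·1/6 + 13·1/6 = 11/3.
E[X | X ∈ {9, 13}] = (11/3) / (1/3) = 11.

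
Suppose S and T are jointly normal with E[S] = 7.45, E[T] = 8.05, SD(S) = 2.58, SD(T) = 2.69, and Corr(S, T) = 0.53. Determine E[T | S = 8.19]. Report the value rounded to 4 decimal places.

E[T | S=x] = μ_T + ρ(σ_T/σ_S)(x − μ_S) for jointly normal variables.
E[T | S=8.19] = 8.05 + (0.53)·(2.69/2.58)·(8.19 − (7.45)) = 8.05 + (0.5526)·(0.74) = 8.4589.

8.4589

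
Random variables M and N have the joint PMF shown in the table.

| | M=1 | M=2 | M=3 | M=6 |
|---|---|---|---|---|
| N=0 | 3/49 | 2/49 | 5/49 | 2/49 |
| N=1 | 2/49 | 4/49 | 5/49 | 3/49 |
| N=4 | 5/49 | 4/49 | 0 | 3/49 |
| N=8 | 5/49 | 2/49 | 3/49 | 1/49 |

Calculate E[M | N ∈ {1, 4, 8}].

P(N ∈ {1, 4, 8}) = 37/49.
Summing M·P(M=x,N=y) over the conditioning event gives 2.
E[M | N ∈ {1, 4, 8}] = (2) / (37/49) = 98/37.

98/37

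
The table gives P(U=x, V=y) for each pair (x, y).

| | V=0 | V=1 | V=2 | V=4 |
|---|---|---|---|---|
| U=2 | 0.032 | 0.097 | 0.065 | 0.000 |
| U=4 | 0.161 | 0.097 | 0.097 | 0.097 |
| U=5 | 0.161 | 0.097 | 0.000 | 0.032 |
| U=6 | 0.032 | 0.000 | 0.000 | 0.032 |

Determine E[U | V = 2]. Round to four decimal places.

P(V = 2) = 0.162.
Summing U·P(U=x,V=y) over the conditioning event gives 0.518.
E[U | V = 2] = (0.518) / (0.162) = 3.1975.

3.1975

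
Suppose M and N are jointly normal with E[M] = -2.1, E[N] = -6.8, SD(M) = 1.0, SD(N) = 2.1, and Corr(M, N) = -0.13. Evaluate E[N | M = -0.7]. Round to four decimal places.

E[N | M=x] = μ_N + ρ(σ_N/σ_M)(x − μ_M) for jointly normal variables.
E[N | M=-0.7] = -6.8 + (-0.13)·(2.1/1.0)·(-0.7 − (-2.1)) = -6.8 + (-0.273)·(1.4) = -7.1822.

-7.1822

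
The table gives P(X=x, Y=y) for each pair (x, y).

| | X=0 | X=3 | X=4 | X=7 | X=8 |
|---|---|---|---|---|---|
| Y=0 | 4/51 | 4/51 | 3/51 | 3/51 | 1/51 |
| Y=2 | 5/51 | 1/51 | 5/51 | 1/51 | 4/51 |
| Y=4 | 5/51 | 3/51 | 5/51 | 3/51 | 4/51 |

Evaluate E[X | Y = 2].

31/8

P(Y = 2) = 16/51.
Σ X·P over the event = 0·(5/51) + 3·(1/51) + 4·(5/51) + 7·(1/51) + 8·(4/51) = 62/51.
E[X | Y = 2] = (62/51) / (16/51) = 31/8.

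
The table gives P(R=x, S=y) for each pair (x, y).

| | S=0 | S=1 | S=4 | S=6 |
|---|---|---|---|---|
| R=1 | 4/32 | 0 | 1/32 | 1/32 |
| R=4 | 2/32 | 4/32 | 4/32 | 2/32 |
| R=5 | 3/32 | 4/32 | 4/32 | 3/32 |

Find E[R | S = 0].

3

P(S = 0) = 9/32.
Σ R·P over the event = 1·(4/32) + 4·(2/32) + 5·(3/32) = 27/32.
E[R | S = 0] = (27/32) / (9/32) = 3.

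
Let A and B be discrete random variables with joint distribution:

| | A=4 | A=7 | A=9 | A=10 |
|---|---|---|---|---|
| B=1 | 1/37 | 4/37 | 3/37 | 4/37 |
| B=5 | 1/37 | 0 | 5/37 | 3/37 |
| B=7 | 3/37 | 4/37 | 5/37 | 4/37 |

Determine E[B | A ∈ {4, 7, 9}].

61/13

P(A ∈ {4, 7, 9}) = 26/37.
Σ B·P over the event = 1·(1/37) + 5·(1/37) + 7·(3/37) + 1·(4/37) + 7·(4/37) + 1·(3/37) + 5·(5/37) + 7·(5/37) = 122/37.
E[B | A ∈ {4, 7, 9}] = (122/37) / (26/37) = 61/13.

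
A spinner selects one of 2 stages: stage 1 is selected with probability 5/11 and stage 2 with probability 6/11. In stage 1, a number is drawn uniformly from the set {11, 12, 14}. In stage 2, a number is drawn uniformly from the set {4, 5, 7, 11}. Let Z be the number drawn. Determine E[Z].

613/66

E[Z | stage 1] = (11+12+14)/3 = 37/3.
E[Z | stage 2] = (4+5+7+11)/4 = 27/4.
By the law of total expectation,
E[Z] = (5/11)·(37/3) + (6/11)·(27/4) = 613/66.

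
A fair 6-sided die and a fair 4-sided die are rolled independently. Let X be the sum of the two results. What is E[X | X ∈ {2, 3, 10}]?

P(X ∈ {2, 3, 10}) = 1/6.
Σ over the event: 2·1/24 + 3·1/12 + 10·1/24 = 3/4.
E[X | X ∈ {2, 3, 10}] = (3/4) / (1/6) = 9/2.

9/2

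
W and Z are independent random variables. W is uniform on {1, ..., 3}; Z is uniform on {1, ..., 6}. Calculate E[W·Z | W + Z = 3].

Outcomes with W + Z = 3: (1,2), (2,1), each with probability 1/18.
E[W·Z | W + Z = 3] = (2 + 2) / 2 = 2.

2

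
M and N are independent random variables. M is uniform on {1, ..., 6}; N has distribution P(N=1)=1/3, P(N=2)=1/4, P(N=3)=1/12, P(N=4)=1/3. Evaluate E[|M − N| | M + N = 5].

7/3

P(M + N = 5) = 1/6.
Summing |M−N|·P(x,y) over outcomes with M + N = 5 gives 7/18.
E[|M − N| | M + N = 5] = (7/18) / (1/6) = 7/3.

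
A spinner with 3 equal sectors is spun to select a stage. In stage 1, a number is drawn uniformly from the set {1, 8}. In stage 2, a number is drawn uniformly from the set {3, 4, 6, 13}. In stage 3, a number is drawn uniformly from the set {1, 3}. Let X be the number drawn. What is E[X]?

13/3

E[X | stage 1] = (1+8)/2 = 9/2.
E[X | stage 2] = (3+4+6+13)/4 = 13/2.
E[X | stage 3] = (1+3)/2 = 2.
By the law of total expectation,
E[X] = (1/3)·(9/2) + (1/3)·(13/2) + (1/3)·(2) = 13/3.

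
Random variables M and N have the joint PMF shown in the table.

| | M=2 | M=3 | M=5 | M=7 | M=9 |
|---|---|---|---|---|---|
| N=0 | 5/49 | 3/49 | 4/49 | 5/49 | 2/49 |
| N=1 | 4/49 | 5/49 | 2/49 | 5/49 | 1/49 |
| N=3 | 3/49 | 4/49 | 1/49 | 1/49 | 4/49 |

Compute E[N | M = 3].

17/12

P(M = 3) = 12/49.
Σ N·P over the event = 0·(3/49) + 1·(5/49) + 3·(4/49) = 17/49.
E[N | M = 3] = (17/49) / (12/49) = 17/12.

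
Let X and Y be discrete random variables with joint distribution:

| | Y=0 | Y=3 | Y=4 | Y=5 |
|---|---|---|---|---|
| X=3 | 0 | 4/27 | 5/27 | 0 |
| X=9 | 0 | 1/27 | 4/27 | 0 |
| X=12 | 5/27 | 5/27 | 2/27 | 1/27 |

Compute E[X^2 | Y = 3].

P(Y = 3) = 10/27.
Σ X^2·P over the event = 9·(4/27) + 81·(1/27) + 144·(5/27) = 31.
E[X^2 | Y = 3] = (31) / (10/27) = 837/10.

837/10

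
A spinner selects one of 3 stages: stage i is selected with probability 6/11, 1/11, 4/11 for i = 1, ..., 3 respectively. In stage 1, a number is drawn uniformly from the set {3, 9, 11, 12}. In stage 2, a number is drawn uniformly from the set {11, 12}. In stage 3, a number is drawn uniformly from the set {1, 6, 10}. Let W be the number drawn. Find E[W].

E[W | stage 1] = (3+9+11+12)/4 = 35/4.
E[W | stage 2] = (11+12)/2 = 23/2.
E[W | stage 3] = (1+6+10)/3 = 17/3.
E[W] = (6/11)·(35/4) + (1/11)·(23/2) + (4/11)·(17/3) = 260/33.

260/33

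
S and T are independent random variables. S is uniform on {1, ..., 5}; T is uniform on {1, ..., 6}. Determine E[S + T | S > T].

Outcomes with S > T: (2,1), (3,1), (3,2), (4,1), (4,2), (4,3), (5,1), (5,2), (5,3), (5,4), each with probability 1/30.
E[S + T | S > T] = (3 + 4 + 5 + 5 + 6 + 7 + 6 + 7 + 8 + 9) / 10 = 6.

6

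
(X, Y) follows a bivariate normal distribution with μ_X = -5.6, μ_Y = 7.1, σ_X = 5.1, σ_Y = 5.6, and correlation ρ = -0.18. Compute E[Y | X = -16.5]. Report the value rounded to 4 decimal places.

For a bivariate normal, E[Y | X=x] = μ_Y + ρ·(σ_Y/σ_X)·(x − μ_X).
E[Y | X=-16.5] = 7.1 + (-0.18)·(5.6/5.1)·(-16.5 − (-5.6)) = 7.1 + (-0.19765)·(-10.9) = 9.2544.

9.2544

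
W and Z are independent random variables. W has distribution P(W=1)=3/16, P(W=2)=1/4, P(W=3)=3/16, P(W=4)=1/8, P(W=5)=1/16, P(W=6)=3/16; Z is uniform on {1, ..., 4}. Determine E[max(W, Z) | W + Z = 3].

2

P(W + Z = 3) = 7/64.
Summing max(W,Z)·P(x,y) over outcomes with W + Z = 3 gives 7/32.
E[max(W, Z) | W + Z = 3] = (7/32) / (7/64) = 2.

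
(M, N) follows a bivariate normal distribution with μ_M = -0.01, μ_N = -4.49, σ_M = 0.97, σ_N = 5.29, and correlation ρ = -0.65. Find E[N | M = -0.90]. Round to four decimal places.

The regression of N on M has slope ρ·σ_N/σ_M and passes through (μ_M, μ_N).
E[N | M=-0.90] = -4.49 + (-0.65)·(5.29/0.97)·(-0.90 − (-0.01)) = -4.49 + (-3.5448)·(-0.89) = -1.3351.

-1.3351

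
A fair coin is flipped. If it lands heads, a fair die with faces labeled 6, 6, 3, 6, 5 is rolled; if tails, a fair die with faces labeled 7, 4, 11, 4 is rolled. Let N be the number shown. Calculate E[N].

117/20

E[N | heads] = (6+6+3+6+5)/5 = 26/5.
E[N | tails] = (7+4+11+4)/4 = 13/2.
By the law of total expectation,
E[N] = (1/2)·(26/5) + (1/2)·(13/2) = 117/20.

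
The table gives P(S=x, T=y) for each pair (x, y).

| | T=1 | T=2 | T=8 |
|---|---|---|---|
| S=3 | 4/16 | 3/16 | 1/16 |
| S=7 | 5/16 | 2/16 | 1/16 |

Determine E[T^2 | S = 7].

P(S = 7) = 1/2.
Σ T^2·P over the event = 1·(5/16) + 4·(2/16) + 64·(1/16) = 77/16.
E[T^2 | S = 7] = (77/16) / (1/2) = 77/8.

77/8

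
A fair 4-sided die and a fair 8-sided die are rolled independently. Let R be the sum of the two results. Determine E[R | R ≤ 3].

P(R ≤ 3) = 3/32.
Σ over the event: 2·1/32 + 3·1/16 = 1/4.
E[R | R ≤ 3] = (1/4) / (3/32) = 8/3.

8/3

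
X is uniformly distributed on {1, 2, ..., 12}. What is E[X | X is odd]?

6

Given X is odd, X is equally likely to be any of {1, 3, 5, 7, 9, 11}.
E[X | X is odd] = (1 + 3 + 5 + 7 + 9 + 11) / 6 = 6.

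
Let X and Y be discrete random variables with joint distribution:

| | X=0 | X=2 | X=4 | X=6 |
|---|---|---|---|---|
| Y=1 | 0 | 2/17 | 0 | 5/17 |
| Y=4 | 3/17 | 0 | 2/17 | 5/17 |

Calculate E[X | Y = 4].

P(Y = 4) = 10/17.
Σ X·P over the event = 0·(3/17) + 4·(2/17) + 6·(5/17) = 38/17.
E[X | Y = 4] = (38/17) / (10/17) = 19/5.

19/5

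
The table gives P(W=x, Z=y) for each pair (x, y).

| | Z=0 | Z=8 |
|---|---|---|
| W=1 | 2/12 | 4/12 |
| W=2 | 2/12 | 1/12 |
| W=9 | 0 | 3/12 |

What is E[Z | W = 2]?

P(W = 2) = 1/4.
Σ Z·P over the event = 0·(2/12) + 8·(1/12) = 2/3.
E[Z | W = 2] = (2/3) / (1/4) = 8/3.

8/3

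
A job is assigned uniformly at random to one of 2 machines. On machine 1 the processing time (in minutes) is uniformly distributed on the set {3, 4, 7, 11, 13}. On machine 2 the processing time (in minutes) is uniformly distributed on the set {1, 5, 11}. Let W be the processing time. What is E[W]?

199/30

E[W | machine 1] = (3+4+7+11+13)/5 = 38/5.
E[W | machine 2] = (1+5+11)/3 = 17/3.
E[W] = (1/2)·(38/5) + (1/2)·(17/3) = 199/30.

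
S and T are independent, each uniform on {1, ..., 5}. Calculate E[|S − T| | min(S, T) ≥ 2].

P(min(S, T) ≥ 2) = 16/25.
Summing |S−T|·P(x,y) over outcomes with min(S, T) ≥ 2 gives 4/5.
E[|S − T| | min(S, T) ≥ 2] = (4/5) / (16/25) = 5/4.

5/4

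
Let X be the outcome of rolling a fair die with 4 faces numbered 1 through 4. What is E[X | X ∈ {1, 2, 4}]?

7/3

P(X ∈ {1, 2, 4}) = 3/4.
Σ over the event: 1·1/4 + 2·1/4 + 4·1/4 = 7/4.
E[X | X ∈ {1, 2, 4}] = (7/4) / (3/4) = 7/3.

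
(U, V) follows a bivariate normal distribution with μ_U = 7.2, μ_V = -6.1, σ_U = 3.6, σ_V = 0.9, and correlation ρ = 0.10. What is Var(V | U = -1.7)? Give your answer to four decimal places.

0.8019

The conditional variance in a bivariate normal is σ_V²(1 − ρ²), independent of x.
Var(V | U=-1.7) = (0.9)²·(1 − (0.10)²) = 0.81·0.99 = 0.8019.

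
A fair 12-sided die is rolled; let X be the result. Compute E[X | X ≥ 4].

8

Given X ≥ 4, X is equally likely to be any of {4, 5, 6, 7, 8, 9, 10, 11, 12}.
E[X | X ≥ 4] = (4 + 5 + 6 + 7 + 8 + 9 + 10 + 11 + 12) / 9 = 8.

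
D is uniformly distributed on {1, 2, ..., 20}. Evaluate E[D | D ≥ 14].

17

Given D ≥ 14, D is equally likely to be any of {14, 15, 16, 17, 18, 19, 20}.
E[D | D ≥ 14] = (14 + 15 + 16 + 17 + 18 + 19 + 20) / 7 = 17.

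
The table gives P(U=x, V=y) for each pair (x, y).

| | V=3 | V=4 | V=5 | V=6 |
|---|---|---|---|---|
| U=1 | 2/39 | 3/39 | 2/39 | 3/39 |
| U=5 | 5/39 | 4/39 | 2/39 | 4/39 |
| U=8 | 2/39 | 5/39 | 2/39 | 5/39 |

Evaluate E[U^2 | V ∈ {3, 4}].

226/7

P(V ∈ {3, 4}) = 7/13.
Σ U^2·P over the event = 1·(2/39) + 1·(3/39) + 25·(5/39) + 25·(4/39) + 64·(2/39) + 64·(5/39) = 226/13.
E[U^2 | V ∈ {3, 4}] = (226/13) / (7/13) = 226/7.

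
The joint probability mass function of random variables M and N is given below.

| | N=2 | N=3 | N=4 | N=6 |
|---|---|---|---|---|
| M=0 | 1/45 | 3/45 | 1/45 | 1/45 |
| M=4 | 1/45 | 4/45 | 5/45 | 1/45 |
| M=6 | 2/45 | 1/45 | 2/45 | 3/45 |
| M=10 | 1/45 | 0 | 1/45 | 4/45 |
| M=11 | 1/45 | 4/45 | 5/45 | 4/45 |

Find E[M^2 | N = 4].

857/14

P(N = 4) = 14/45.
Summing M^2·P(M=x,N=y) over the conditioning event gives 857/45.
E[M^2 | N = 4] = (857/45) / (14/45) = 857/14.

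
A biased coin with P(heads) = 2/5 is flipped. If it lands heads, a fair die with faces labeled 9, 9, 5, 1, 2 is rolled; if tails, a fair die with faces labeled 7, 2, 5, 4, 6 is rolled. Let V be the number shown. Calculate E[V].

124/25

E[V | heads] = (9+9+5+1+2)/5 = 26/5.
E[V | tails] = (7+2+5+4+6)/5 = 24/5.
By the law of total expectation,
E[V] = (2/5)·(26/5) + (3/5)·(24/5) = 124/25.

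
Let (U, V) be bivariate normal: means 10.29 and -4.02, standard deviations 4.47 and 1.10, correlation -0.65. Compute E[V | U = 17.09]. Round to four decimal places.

E[V | U=x] = μ_V + ρ(σ_V/σ_U)(x − μ_U) for jointly normal variables.
E[V | U=17.09] = -4.02 + (-0.65)·(1.10/4.47)·(17.09 − (10.29)) = -4.02 + (-0.15996)·(6.8) = -5.1077.

-5.1077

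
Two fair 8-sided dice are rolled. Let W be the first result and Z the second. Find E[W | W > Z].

P(W > Z) = 7/16.
Summing W·P(x,y) over outcomes with W > Z gives 21/8.
E[W | W > Z] = (21/8) / (7/16) = 6.

6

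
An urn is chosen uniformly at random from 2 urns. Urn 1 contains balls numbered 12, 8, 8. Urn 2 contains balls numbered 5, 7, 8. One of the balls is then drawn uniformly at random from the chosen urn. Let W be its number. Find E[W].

8

E[W | urn 1] = (12+8+8)/3 = 28/3.
E[W | urn 2] = (5+7+8)/3 = 20/3.
E[W] = (1/2)·(28/3) + (1/2)·(20/3) = 8.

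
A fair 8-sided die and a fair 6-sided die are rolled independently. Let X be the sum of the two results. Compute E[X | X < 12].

22/3

P(X < 12) = 7/8.
E[X | X < 12] = (77/12) / (7/8) = 22/3.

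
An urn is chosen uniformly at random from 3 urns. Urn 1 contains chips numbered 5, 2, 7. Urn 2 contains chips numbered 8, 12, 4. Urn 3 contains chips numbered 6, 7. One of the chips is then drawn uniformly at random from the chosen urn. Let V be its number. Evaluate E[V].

115/18

E[V | urn 1] = (5+2+7)/3 = 14/3.
E[V | urn 2] = (8+12+4)/3 = 8.
E[V | urn 3] = (6+7)/2 = 13/2.
By the law of total expectation,
E[V] = (1/3)·(14/3) + (1/3)·(8) + (1/3)·(13/2) = 115/18.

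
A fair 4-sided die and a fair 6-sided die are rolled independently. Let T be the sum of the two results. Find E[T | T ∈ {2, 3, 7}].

P(T ∈ {2, 3, 7}) = 7/24.
Σ over the event: 2·1/24 + 3·1/12 + 7·1/6 = 3/2.
E[T | T ∈ {2, 3, 7}] = (3/2) / (7/24) = 36/7.

36/7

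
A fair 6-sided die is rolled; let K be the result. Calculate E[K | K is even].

Given K is even, K is equally likely to be any of {2, 4, 6}.
E[K | K is even] = (2 + 4 + 6) / 3 = 4.

4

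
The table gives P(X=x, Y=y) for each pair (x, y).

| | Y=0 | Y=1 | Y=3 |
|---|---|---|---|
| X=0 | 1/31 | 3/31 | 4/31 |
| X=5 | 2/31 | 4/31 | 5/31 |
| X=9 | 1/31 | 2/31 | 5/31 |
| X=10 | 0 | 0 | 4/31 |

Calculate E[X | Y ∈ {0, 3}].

129/22

P(Y ∈ {0, 3}) = 22/31.
Σ X·P over the event = 0·(1/31) + 0·(4/31) + 5·(2/31) + 5·(5/31) + 9·(1/31) + 9·(5/31) + 10·(4/31) = 129/31.
E[X | Y ∈ {0, 3}] = (129/31) / (22/31) = 129/22.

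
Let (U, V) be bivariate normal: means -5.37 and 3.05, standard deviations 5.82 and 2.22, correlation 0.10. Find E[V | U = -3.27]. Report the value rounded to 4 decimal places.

For a bivariate normal, E[V | U=x] = μ_V + ρ·(σ_V/σ_U)·(x − μ_U).
E[V | U=-3.27] = 3.05 + (0.10)·(2.22/5.82)·(-3.27 − (-5.37)) = 3.05 + (0.038144)·(2.1) = 3.1301.

3.1301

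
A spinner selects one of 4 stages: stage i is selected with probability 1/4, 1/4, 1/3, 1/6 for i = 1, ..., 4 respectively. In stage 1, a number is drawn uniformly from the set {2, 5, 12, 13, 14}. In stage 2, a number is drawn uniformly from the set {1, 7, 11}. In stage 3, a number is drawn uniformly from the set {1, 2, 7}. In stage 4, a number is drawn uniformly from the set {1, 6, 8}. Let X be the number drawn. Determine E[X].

E[X | stage 1] = (2+5+12+13+14)/5 = 46/5.
E[X | stage 2] = (1+7+11)/3 = 19/3.
E[X | stage 3] = (1+2+7)/3 = 10/3.
E[X | stage 4] = (1+6+8)/3 = 5.
By the law of total expectation,
E[X] = (1/4)·(46/5) + (1/4)·(19/3) + (1/3)·(10/3) + (1/6)·(5) = 1049/180.

1049/180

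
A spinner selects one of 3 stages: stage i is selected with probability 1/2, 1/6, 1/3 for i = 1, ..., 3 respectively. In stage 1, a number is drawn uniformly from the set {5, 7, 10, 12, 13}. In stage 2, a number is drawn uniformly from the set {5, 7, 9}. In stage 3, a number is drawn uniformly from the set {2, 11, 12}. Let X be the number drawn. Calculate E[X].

389/45

E[X | stage 1] = (5+7+10+12+13)/5 = 47/5.
E[X | stage 2] = (5+7+9)/3 = 7.
E[X | stage 3] = (2+11+12)/3 = 25/3.
By the law of total expectation,
E[X] = (1/2)·(47/5) + (1/6)·(7) + (1/3)·(25/3) = 389/45.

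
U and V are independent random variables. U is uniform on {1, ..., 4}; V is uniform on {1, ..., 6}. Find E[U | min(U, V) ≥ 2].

3

P(min(U, V) ≥ 2) = 5/8.
Summing U·P(x,y) over outcomes with min(U, V) ≥ 2 gives 15/8.
E[U | min(U, V) ≥ 2] = (15/8) / (5/8) = 3.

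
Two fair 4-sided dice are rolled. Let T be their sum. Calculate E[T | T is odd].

5

P(T is odd) = 1/2.
Σ over the event: 3·1/8 + 5·1/4 + 7·1/8 = 5/2.
E[T | T is odd] = (5/2) / (1/2) = 5.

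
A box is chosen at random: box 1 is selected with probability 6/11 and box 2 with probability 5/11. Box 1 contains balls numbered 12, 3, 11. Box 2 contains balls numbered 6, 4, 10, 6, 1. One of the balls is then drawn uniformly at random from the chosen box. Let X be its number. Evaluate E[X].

79/11

E[X | box 1] = (12+3+11)/3 = 26/3.
E[X | box 2] = (6+4+10+6+1)/5 = 27/5.
E[X] = (6/11)·(26/3) + (5/11)·(27/5) = 79/11.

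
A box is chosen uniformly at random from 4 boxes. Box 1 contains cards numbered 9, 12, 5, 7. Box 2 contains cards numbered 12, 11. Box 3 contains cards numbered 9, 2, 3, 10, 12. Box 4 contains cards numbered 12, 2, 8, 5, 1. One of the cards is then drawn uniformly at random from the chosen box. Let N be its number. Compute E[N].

651/80

E[N | box 1] = (9+12+5+7)/4 = 33/4.
E[N | box 2] = (12+11)/2 = 23/2.
E[N | box 3] = (9+2+3+10+12)/5 = 36/5.
E[N | box 4] = (12+2+8+5+1)/5 = 28/5.
By the law of total expectation,
E[N] = (1/4)·(33/4) + (1/4)·(23/2) + (1/4)·(36/5) + (1/4)·(28/5) = 651/80.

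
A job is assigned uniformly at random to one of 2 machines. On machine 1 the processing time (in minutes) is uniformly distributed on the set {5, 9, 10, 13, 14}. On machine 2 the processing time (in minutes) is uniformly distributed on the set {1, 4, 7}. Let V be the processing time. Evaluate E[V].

71/10

E[V | machine 1] = (5+9+10+13+14)/5 = 51/5.
E[V | machine 2] = (1+4+7)/3 = 4.
E[V] = (1/2)·(51/5) + (1/2)·(4) = 71/10.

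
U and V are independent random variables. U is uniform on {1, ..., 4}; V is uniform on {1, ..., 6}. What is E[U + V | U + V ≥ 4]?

136/21

P(U + V ≥ 4) = 7/8.
Summing (U+V)·P(x,y) over outcomes with U + V ≥ 4 gives 17/3.
E[U + V | U + V ≥ 4] = (17/3) / (7/8) = 136/21.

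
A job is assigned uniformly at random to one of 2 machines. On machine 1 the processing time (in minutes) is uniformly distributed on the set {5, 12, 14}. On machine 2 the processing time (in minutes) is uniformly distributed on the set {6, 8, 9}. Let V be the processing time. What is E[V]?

E[V | machine 1] = (5+12+14)/3 = 31/3.
E[V | machine 2] = (6+8+9)/3 = 23/3.
E[V] = (1/2)·(31/3) + (1/2)·(23/3) = 9.

9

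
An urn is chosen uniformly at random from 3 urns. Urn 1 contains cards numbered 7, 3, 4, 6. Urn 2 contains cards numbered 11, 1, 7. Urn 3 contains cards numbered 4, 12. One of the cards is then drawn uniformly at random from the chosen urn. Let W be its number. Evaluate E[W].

E[W | urn 1] = (7+3+4+6)/4 = 5.
E[W | urn 2] = (11+1+7)/3 = 19/3.
E[W | urn 3] = (4+12)/2 = 8.
By the law of total expectation,
E[W] = (1/3)·(5) + (1/3)·(19/3) + (1/3)·(8) = 58/9.

58/9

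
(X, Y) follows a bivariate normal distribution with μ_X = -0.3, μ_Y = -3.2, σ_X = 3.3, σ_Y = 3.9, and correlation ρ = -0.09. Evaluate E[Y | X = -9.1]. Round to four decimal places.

E[Y | X=x] = μ_Y + ρ(σ_Y/σ_X)(x − μ_X) for jointly normal variables.
E[Y | X=-9.1] = -3.2 + (-0.09)·(3.9/3.3)·(-9.1 − (-0.3)) = -3.2 + (-0.10636)·(-8.8) = -2.2640.

-2.2640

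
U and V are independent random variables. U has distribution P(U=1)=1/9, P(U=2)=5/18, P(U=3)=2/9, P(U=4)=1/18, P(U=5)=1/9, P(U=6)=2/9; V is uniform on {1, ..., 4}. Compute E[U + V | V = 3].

P(V = 3) = 1/4.
Summing (U+V)·P(x,y) over outcomes with V = 3 gives 29/18.
E[U + V | V = 3] = (29/18) / (1/4) = 58/9.

58/9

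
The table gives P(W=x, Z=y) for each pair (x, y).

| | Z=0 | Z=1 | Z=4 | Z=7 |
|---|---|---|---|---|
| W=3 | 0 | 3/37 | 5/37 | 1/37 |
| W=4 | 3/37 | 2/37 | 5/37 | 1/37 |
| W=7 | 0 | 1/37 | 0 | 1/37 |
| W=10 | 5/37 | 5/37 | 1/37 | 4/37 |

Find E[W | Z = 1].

74/11

P(Z = 1) = 11/37.
Summing W·P(W=x,Z=y) over the conditioning event gives 2.
E[W | Z = 1] = (2) / (11/37) = 74/11.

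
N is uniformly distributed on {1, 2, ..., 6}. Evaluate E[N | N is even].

4

Given N is even, N is equally likely to be any of {2, 4, 6}.
E[N | N is even] = (2 + 4 + 6) / 3 = 4.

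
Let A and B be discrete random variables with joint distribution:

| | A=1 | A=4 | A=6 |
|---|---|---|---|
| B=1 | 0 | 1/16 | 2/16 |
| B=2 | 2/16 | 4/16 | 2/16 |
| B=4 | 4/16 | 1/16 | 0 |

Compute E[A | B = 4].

8/5

P(B = 4) = 5/16.
Σ A·P over the event = 1·(4/16) + 4·(1/16) = 1/2.
E[A | B = 4] = (1/2) / (5/16) = 8/5.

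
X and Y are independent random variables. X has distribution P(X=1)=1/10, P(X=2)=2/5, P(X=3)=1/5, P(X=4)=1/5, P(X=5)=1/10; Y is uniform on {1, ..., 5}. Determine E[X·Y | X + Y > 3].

P(X + Y > 3) = 22/25.
Summing XY·P(x,y) over outcomes with X + Y > 3 gives 409/50.
E[X·Y | X + Y > 3] = (409/50) / (22/25) = 409/44.

409/44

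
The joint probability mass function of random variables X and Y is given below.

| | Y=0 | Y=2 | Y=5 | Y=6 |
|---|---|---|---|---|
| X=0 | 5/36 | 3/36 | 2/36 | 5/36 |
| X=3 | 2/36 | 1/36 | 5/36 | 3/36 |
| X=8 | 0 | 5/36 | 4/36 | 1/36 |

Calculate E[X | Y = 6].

17/9

P(Y = 6) = 1/4.
Summing X·P(X=x,Y=y) over the conditioning event gives 17/36.
E[X | Y = 6] = (17/36) / (1/4) = 17/9.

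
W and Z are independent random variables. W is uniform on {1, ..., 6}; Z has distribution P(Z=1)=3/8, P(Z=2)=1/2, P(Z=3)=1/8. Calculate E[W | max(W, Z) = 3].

P(max(W, Z) = 3) = 5/24.
Summing W·P(x,y) over outcomes with max(W, Z) = 3 gives 9/16.
E[W | max(W, Z) = 3] = (9/16) / (5/24) = 27/10.

27/10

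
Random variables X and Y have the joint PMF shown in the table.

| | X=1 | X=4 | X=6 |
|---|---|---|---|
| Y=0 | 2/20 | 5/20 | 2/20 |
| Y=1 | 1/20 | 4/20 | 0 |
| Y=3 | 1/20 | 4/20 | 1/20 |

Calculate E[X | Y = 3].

23/6

P(Y = 3) = 3/10.
Σ X·P over the event = 1·(1/20) + 4·(4/20) + 6·(1/20) = 23/20.
E[X | Y = 3] = (23/20) / (3/10) = 23/6.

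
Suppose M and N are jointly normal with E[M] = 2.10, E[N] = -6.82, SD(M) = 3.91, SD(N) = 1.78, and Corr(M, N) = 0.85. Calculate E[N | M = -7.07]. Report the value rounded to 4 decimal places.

E[N | M=x] = μ_N + ρ(σ_N/σ_M)(x − μ_M) for jointly normal variables.
E[N | M=-7.07] = -6.82 + (0.85)·(1.78/3.91)·(-7.07 − (2.10)) = -6.82 + (0.38696)·(-9.17) = -10.3684.

-10.3684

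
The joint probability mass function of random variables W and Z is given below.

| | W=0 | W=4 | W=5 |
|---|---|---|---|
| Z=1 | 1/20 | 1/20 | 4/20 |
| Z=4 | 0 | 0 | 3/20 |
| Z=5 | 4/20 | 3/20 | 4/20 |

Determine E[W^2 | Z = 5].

P(Z = 5) = 11/20.
Summing W^2·P(W=x,Z=y) over the conditioning event gives 37/5.
E[W^2 | Z = 5] = (37/5) / (11/20) = 148/11.

148/11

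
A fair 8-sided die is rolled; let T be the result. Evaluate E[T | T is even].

5

Given T is even, T is equally likely to be any of {2, 4, 6, 8}.
E[T | T is even] = (2 + 4 + 6 + 8) / 4 = 5.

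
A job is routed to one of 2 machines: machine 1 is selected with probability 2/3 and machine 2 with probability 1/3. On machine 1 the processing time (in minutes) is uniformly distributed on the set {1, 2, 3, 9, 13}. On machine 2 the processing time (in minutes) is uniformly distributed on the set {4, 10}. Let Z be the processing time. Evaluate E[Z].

91/15

E[Z | machine 1] = (1+2+3+9+13)/5 = 28/5.
E[Z | machine 2] = (4+10)/2 = 7.
By the law of total expectation,
E[Z] = (2/3)·(28/5) + (1/3)·(7) = 91/15.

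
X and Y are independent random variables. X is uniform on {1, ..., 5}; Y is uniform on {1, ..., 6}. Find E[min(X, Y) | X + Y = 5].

3/2

Outcomes with X + Y = 5: (1,4), (2,3), (3,2), (4,1), each with probability 1/30.
E[min(X, Y) | X + Y = 5] = (1 + 2 + 2 + 1) / 4 = 3/2.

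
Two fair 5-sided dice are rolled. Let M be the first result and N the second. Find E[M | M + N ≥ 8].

13/3

P(M + N ≥ 8) = 6/25.
Summing M·P(x,y) over outcomes with M + N ≥ 8 gives 26/25.
E[M | M + N ≥ 8] = (26/25) / (6/25) = 13/3.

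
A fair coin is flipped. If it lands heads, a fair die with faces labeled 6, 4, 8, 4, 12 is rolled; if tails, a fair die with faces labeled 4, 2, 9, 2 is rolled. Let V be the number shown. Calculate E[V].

221/40

E[V | heads] = (6+4+8+4+12)/5 = 34/5.
E[V | tails] = (4+2+9+2)/4 = 17/4.
E[V] = (1/2)·(34/5) + (1/2)·(17/4) = 221/40.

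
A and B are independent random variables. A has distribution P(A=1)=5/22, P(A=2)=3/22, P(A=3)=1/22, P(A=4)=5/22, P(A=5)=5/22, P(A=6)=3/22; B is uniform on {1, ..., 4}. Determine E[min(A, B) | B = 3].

53/22

P(B = 3) = 1/4.
Summing min(A,B)·P(x,y) over outcomes with B = 3 gives 53/88.
E[min(A, B) | B = 3] = (53/88) / (1/4) = 53/22.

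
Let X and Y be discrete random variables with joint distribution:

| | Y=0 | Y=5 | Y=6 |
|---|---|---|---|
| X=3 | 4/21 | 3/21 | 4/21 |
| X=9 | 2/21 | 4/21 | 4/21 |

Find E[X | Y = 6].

6

P(Y = 6) = 8/21.
Summing X·P(X=x,Y=y) over the conditioning event gives 16/7.
E[X | Y = 6] = (16/7) / (8/21) = 6.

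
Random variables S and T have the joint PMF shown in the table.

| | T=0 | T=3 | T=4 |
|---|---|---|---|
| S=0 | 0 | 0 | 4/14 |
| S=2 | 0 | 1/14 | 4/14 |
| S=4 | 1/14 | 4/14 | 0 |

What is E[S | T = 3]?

18/5

P(T = 3) = 5/14.
Σ S·P over the event = 2·(1/14) + 4·(4/14) = 9/7.
E[S | T = 3] = (9/7) / (5/14) = 18/5.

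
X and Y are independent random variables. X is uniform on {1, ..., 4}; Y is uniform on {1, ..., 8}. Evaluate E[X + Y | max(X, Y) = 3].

24/5

Outcomes with max(X, Y) = 3: (1,3), (2,3), (3,1), (3,2), (3,3), each with probability 1/32.
E[X + Y | max(X, Y) = 3] = (4 + 5 + 4 + 5 + 6) / 5 = 24/5.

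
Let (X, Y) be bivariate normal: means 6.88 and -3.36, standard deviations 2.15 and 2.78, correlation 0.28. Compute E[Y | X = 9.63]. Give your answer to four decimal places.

The regression of Y on X has slope ρ·σ_Y/σ_X and passes through (μ_X, μ_Y).
E[Y | X=9.63] = -3.36 + (0.28)·(2.78/2.15)·(9.63 − (6.88)) = -3.36 + (0.36205)·(2.75) = -2.3644.

-2.3644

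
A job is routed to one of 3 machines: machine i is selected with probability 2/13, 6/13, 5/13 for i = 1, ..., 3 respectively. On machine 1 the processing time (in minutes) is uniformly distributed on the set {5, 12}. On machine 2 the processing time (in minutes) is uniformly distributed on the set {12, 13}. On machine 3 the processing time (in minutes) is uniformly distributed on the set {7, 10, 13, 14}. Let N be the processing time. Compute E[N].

E[N | machine 1] = (5+12)/2 = 17/2.
E[N | machine 2] = (12+13)/2 = 25/2.
E[N | machine 3] = (7+10+13+14)/4 = 11.
E[N] = (2/13)·(17/2) + (6/13)·(25/2) + (5/13)·(11) = 147/13.

147/13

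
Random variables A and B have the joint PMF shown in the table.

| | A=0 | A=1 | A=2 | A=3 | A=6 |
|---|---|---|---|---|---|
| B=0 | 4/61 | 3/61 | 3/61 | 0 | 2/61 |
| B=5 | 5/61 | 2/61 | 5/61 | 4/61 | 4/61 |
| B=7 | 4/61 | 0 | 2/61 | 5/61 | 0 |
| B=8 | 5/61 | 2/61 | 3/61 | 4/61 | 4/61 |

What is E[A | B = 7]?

19/11

P(B = 7) = 11/61.
Summing A·P(A=x,B=y) over the conditioning event gives 19/61.
E[A | B = 7] = (19/61) / (11/61) = 19/11.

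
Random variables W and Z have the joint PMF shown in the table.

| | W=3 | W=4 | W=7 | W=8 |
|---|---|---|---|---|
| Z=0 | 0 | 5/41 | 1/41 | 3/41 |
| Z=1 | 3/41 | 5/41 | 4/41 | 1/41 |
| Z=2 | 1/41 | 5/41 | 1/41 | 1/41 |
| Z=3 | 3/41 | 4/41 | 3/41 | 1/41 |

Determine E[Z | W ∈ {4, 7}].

P(W ∈ {4, 7}) = 28/41.
Σ Z·P over the event = 0·(5/41) + 1·(5/41) + 2·(5/41) + 3·(4/41) + 0·(1/41) + 1·(4/41) + 2·(1/41) + 3·(3/41) = 42/41.
E[Z | W ∈ {4, 7}] = (42/41) / (28/41) = 3/2.

3/2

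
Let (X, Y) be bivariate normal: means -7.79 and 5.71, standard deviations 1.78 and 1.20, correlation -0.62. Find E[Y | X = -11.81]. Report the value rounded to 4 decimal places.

The regression of Y on X has slope ρ·σ_Y/σ_X and passes through (μ_X, μ_Y).
E[Y | X=-11.81] = 5.71 + (-0.62)·(1.20/1.78)·(-11.81 − (-7.79)) = 5.71 + (-0.41798)·(-4.02) = 7.3903.

7.3903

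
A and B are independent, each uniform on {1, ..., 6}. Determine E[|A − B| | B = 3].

Outcomes with B = 3: (1,3), (2,3), (3,3), (4,3), (5,3), (6,3), each with probability 1/36.
E[|A − B| | B = 3] = (2 + 1 + 0 + 1 + 2 + 3) / 6 = 3/2.

3/2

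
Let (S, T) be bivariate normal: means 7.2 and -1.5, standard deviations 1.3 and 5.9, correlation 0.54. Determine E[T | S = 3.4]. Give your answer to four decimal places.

-10.8129

The regression of T on S has slope ρ·σ_T/σ_S and passes through (μ_S, μ_T).
E[T | S=3.4] = -1.5 + (0.54)·(5.9/1.3)·(3.4 − (7.2)) = -1.5 + (2.45077)·(-3.8) = -10.8129.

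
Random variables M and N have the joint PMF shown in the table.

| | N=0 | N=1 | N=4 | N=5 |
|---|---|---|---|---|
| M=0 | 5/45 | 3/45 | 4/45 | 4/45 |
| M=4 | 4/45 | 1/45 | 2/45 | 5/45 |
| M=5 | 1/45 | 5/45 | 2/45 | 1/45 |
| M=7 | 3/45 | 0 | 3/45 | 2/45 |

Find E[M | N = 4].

39/11

P(N = 4) = 11/45.
Σ M·P over the event = 0·(4/45) + 4·(2/45) + 5·(2/45) + 7·(3/45) = 13/15.
E[M | N = 4] = (13/15) / (11/45) = 39/11.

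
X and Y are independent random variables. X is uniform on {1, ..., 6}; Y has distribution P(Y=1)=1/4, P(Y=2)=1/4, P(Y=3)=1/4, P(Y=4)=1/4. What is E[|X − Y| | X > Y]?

17/7

P(X > Y) = 7/12.
Summing |X−Y|·P(x,y) over outcomes with X > Y gives 17/12.
E[|X − Y| | X > Y] = (17/12) / (7/12) = 17/7.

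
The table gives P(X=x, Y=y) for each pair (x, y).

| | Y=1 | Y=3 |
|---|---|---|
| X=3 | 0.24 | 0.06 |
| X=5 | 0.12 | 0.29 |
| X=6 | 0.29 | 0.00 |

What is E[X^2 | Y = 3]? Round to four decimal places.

22.2571

P(Y = 3) = 0.35.
Σ X^2·P over the event = 9·(0.06) + 25·(0.29) = 7.79.
E[X^2 | Y = 3] = (7.79) / (0.35) = 22.2571.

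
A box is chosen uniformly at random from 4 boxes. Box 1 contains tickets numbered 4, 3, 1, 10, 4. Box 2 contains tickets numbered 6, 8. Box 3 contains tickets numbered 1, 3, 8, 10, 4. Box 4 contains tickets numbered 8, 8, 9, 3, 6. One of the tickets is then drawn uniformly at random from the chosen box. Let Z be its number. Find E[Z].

E[Z | box 1] = (4+3+1+10+4)/5 = 22/5.
E[Z | box 2] = (6+8)/2 = 7.
E[Z | box 3] = (1+3+8+10+4)/5 = 26/5.
E[Z | box 4] = (8+8+9+3+6)/5 = 34/5.
By the law of total expectation,
E[Z] = (1/4)·(22/5) + (1/4)·(7) + (1/4)·(26/5) + (1/4)·(34/5) = 117/20.

117/20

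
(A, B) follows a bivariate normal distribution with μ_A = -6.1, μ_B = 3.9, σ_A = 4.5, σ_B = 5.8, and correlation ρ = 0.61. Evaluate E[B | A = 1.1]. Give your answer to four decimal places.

The regression of B on A has slope ρ·σ_B/σ_A and passes through (μ_A, μ_B).
E[B | A=1.1] = 3.9 + (0.61)·(5.8/4.5)·(1.1 − (-6.1)) = 3.9 + (0.78622)·(7.2) = 9.5608.

9.5608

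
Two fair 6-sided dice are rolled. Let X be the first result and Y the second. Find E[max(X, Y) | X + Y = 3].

Outcomes with X + Y = 3: (1,2), (2,1), each with probability 1/36.
E[max(X, Y) | X + Y = 3] = (2 + 2) / 2 = 2.

2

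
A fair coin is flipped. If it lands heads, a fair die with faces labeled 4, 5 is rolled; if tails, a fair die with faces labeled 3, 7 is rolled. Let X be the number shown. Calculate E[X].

E[X | heads] = (4+5)/2 = 9/2.
E[X | tails] = (3+7)/2 = 5.
E[X] = (1/2)·(9/2) + (1/2)·(5) = 19/4.

19/4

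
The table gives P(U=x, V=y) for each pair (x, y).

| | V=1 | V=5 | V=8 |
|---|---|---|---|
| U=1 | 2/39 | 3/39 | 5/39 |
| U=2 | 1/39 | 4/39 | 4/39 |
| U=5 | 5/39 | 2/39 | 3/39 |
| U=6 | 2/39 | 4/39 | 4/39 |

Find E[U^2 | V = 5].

213/13

P(V = 5) = 1/3.
Σ U^2·P over the event = 1·(3/39) + 4·(4/39) + 25·(2/39) + 36·(4/39) = 71/13.
E[U^2 | V = 5] = (71/13) / (1/3) = 213/13.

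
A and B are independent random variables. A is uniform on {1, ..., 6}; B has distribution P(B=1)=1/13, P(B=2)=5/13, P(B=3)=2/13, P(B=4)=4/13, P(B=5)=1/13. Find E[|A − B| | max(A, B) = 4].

P(max(A, B) = 4) = 4/13.
Summing |A−B|·P(x,y) over outcomes with max(A, B) = 4 gives 1/2.
E[|A − B| | max(A, B) = 4] = (1/2) / (4/13) = 13/8.

13/8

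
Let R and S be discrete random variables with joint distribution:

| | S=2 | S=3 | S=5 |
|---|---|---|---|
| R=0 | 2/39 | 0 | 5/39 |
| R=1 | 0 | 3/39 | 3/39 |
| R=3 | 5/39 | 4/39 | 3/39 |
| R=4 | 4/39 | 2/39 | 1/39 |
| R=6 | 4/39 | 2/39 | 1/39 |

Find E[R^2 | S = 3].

P(S = 3) = 11/39.
Summing R^2·P(R=x,S=y) over the conditioning event gives 11/3.
E[R^2 | S = 3] = (11/3) / (11/39) = 13.

13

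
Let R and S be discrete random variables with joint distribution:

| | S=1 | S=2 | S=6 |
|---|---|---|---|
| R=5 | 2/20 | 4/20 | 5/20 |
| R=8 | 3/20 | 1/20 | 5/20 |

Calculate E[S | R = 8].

35/9

P(R = 8) = 9/20.
Σ S·P over the event = 1·(3/20) + 2·(1/20) + 6·(5/20) = 7/4.
E[S | R = 8] = (7/4) / (9/20) = 35/9.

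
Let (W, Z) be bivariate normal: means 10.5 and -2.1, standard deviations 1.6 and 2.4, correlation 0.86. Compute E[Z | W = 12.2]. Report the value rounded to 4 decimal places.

E[Z | W=x] = μ_Z + ρ(σ_Z/σ_W)(x − μ_W) for jointly normal variables.
E[Z | W=12.2] = -2.1 + (0.86)·(2.4/1.6)·(12.2 − (10.5)) = -2.1 + (1.29)·(1.7) = 0.0930.

0.0930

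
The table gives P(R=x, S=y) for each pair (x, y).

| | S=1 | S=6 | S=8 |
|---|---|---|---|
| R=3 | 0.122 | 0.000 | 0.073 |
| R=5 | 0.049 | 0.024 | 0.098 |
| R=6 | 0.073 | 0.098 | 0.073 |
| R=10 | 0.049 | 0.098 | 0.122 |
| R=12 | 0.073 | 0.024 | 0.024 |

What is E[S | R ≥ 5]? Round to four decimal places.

5.2720

P(R ≥ 5) = 0.805.
Summing S·P(R=x,S=y) over the conditioning event gives 4.244.
E[S | R ≥ 5] = (4.244) / (0.805) = 5.2720.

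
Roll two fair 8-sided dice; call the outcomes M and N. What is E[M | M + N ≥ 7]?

253/49

P(M + N ≥ 7) = 49/64.
Summing M·P(x,y) over outcomes with M + N ≥ 7 gives 253/64.
E[M | M + N ≥ 7] = (253/64) / (49/64) = 253/49.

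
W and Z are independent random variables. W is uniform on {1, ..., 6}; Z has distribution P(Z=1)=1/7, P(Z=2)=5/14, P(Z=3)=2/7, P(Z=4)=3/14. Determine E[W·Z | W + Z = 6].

P(W + Z = 6) = 1/6.
Summing WZ·P(x,y) over outcomes with W + Z = 6 gives 55/42.
E[W·Z | W + Z = 6] = (55/42) / (1/6) = 55/7.

55/7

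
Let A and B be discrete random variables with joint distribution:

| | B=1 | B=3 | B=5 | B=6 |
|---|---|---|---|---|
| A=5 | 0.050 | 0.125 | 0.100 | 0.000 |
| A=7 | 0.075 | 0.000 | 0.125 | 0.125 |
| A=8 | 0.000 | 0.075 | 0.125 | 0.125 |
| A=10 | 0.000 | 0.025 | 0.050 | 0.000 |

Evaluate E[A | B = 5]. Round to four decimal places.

P(B = 5) = 0.400.
Σ A·P over the event = 5·(0.100) + 7·(0.125) + 8·(0.125) + 10·(0.050) = 2.875.
E[A | B = 5] = (2.875) / (0.400) = 7.1875.

7.1875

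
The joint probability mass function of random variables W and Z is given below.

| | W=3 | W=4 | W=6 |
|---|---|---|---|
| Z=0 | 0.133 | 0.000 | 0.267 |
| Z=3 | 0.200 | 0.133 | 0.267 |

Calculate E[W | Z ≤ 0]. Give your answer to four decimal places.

5.0025

P(Z ≤ 0) = 0.400.
Σ W·P over the event = 3·(0.133) + 6·(0.267) = 2.001.
E[W | Z ≤ 0] = (2.001) / (0.400) = 5.0025.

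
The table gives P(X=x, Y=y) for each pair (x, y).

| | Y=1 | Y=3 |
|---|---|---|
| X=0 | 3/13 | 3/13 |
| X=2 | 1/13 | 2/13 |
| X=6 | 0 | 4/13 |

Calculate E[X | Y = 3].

P(Y = 3) = 9/13.
Σ X·P over the event = 0·(3/13) + 2·(2/13) + 6·(4/13) = 28/13.
E[X | Y = 3] = (28/13) / (9/13) = 28/9.

28/9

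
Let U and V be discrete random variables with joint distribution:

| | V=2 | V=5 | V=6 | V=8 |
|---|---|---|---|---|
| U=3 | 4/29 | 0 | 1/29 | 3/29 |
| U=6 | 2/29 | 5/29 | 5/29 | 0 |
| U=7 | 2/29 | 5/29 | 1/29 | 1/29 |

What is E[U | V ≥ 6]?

56/11

P(V ≥ 6) = 11/29.
Σ U·P over the event = 3·(1/29) + 3·(3/29) + 6·(5/29) + 7·(1/29) + 7·(1/29) = 56/29.
E[U | V ≥ 6] = (56/29) / (11/29) = 56/11.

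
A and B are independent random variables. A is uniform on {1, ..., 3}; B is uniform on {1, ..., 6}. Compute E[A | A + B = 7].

2

Outcomes with A + B = 7: (1,6), (2,5), (3,4), each with probability 1/18.
E[A | A + B = 7] = (1 + 2 + 3) / 3 = 2.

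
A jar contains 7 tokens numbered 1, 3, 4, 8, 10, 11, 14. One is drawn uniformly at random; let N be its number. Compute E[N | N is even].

P(N is even) = 4/7.
Σ over the event: 4·1/7 + 8·1/7 + 10·1/7 + 14·1/7 = 36/7.
E[N | N is even] = (36/7) / (4/7) = 9.

9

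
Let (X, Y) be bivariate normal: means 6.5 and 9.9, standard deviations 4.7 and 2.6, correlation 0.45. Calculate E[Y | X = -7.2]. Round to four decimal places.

6.4896

The regression of Y on X has slope ρ·σ_Y/σ_X and passes through (μ_X, μ_Y).
E[Y | X=-7.2] = 9.9 + (0.45)·(2.6/4.7)·(-7.2 − (6.5)) = 9.9 + (0.248936)·(-13.7) = 6.4896.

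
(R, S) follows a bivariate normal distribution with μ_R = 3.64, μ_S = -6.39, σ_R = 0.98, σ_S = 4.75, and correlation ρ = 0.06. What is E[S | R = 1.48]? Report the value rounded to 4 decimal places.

E[S | R=x] = μ_S + ρ(σ_S/σ_R)(x − μ_R) for jointly normal variables.
E[S | R=1.48] = -6.39 + (0.06)·(4.75/0.98)·(1.48 − (3.64)) = -6.39 + (0.29082)·(-2.16) = -7.0182.

-7.0182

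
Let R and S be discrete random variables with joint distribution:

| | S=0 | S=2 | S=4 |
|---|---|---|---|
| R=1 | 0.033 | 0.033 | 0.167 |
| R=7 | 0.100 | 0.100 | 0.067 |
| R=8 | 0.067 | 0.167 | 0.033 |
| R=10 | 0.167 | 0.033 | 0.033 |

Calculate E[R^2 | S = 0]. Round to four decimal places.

P(S = 0) = 0.367.
Σ R^2·P over the event = 1·(0.033) + 49·(0.100) + 64·(0.067) + 100·(0.167) = 25.921.
E[R^2 | S = 0] = (25.921) / (0.367) = 70.6294.

70.6294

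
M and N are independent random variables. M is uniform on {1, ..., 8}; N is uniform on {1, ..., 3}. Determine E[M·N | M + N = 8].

34/3

Outcomes with M + N = 8: (5,3), (6,2), (7,1), each with probability 1/24.
E[M·N | M + N = 8] = (15 + 12 + 7) / 3 = 34/3.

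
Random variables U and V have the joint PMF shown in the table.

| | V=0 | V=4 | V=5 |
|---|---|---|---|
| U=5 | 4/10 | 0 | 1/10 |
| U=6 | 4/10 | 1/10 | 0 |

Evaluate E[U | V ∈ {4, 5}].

P(V ∈ {4, 5}) = 1/5.
Σ U·P over the event = 5·(1/10) + 6·(1/10) = 11/10.
E[U | V ∈ {4, 5}] = (11/10) / (1/5) = 11/2.

11/2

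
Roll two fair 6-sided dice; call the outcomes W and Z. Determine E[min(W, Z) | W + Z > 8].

43/10

Outcomes with W + Z > 8: (3,6), (4,5), (4,6), (5,4), (5,5), (5,6), (6,3), (6,4), (6,5), (6,6), each with probability 1/36.
E[min(W, Z) | W + Z > 8] = (3 + 4 + 4 + 4 + 5 + 5 + 3 + 4 + 5 + 6) / 10 = 43/10.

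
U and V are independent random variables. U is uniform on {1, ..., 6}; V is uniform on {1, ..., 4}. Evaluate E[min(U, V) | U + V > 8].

Outcomes with U + V > 8: (5,4), (6,3), (6,4), each with probability 1/24.
E[min(U, V) | U + V > 8] = (4 + 3 + 4) / 3 = 11/3.

11/3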